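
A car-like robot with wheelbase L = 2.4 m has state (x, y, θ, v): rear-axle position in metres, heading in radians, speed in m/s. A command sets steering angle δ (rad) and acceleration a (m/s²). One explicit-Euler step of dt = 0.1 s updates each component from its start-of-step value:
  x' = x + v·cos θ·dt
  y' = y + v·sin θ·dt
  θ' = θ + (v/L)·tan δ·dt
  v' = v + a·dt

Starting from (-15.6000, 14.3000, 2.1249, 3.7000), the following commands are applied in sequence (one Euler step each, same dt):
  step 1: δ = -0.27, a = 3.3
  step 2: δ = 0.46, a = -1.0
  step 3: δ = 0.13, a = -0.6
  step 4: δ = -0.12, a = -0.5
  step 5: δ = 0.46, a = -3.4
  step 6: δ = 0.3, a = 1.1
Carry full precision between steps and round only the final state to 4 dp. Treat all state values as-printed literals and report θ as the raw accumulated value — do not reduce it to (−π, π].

(-16.8679, 16.1951, 2.2911, 3.5900)

after step 1 (δ=-0.27, a=3.3): (-15.794687, 14.614638, 2.082233, 4.030000)
after step 2 (δ=0.46, a=-1.0): (-15.991928, 14.966071, 2.165427, 3.930000)
after step 3 (δ=0.13, a=-0.6): (-16.212087, 15.291614, 2.186835, 3.870000)
after step 4 (δ=-0.12, a=-0.5): (-16.435699, 15.607474, 2.167392, 3.820000)
after step 5 (δ=0.46, a=-3.4): (-16.650318, 15.923484, 2.246251, 3.480000)
after step 6 (δ=0.3, a=1.1): (-16.867905, 16.195071, 2.291105, 3.590000)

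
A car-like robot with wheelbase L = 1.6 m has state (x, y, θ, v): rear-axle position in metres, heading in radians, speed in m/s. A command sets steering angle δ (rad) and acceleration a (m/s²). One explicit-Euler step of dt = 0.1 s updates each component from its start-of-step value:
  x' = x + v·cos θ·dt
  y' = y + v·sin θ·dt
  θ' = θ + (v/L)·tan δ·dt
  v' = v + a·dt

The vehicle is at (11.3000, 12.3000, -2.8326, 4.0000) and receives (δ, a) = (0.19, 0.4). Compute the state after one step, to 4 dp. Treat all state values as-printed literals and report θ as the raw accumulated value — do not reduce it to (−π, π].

x' = 11.3000 + 4.0000·cos(-2.8326)·0.1 = 10.9189
y' = 12.3000 + 4.0000·sin(-2.8326)·0.1 = 12.1784
θ' = -2.8326 + (4.0000/1.6)·tan(0.19)·0.1 = -2.7845
v' = 4.0000 + 0.4000·0.1 = 4.0400

(10.9189, 12.1784, -2.7845, 4.0400)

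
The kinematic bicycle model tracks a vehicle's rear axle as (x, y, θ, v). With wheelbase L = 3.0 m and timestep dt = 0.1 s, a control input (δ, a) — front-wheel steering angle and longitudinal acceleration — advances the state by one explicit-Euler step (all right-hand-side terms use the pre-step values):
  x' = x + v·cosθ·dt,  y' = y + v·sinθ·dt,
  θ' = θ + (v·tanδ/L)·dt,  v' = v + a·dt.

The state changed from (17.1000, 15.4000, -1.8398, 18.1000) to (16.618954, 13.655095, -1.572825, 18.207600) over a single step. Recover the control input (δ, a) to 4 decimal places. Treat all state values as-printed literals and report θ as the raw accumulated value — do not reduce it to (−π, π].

a = (v'−v)/dt = (0.107600)/0.1 = 1.0760
Δθ = θ'−θ = 0.266975;  (v·dt/L) = 18.1000·0.1/3.0 = 0.603333
tan δ = Δθ·L/(v·dt) = 0.442500  →  δ = 0.4166

δ = 0.4166, a = 1.0760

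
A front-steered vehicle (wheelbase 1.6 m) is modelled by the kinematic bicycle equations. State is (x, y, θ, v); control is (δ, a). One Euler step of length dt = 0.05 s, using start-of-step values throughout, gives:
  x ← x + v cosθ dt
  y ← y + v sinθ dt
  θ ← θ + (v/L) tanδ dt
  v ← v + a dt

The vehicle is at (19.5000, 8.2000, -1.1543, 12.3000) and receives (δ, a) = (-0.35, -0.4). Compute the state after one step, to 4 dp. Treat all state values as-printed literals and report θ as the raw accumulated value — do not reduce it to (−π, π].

x' = 19.5000 + 12.3000·cos(-1.1543)·0.05 = 19.7488
y' = 8.2000 + 12.3000·sin(-1.1543)·0.05 = 7.6376
θ' = -1.1543 + (12.3000/1.6)·tan(-0.35)·0.05 = -1.2946
v' = 12.3000 − 0.4000·0.05 = 12.2800

(19.7488, 7.6376, -1.2946, 12.2800)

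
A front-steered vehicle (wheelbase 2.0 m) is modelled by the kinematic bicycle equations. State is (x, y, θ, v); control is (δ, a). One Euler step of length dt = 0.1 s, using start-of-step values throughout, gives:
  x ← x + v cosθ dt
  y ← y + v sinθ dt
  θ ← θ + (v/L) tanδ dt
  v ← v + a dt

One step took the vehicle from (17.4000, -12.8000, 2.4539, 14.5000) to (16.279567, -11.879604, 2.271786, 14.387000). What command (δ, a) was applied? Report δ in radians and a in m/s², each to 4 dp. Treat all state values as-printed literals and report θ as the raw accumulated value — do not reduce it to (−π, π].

δ = -0.2461, a = -1.1300

a = (v'−v)/dt = (-0.113000)/0.1 = -1.1300
Δθ = θ'−θ = -0.182114;  (v·dt/L) = 14.5000·0.1/2.0 = 0.725000
tan δ = Δθ·L/(v·dt) = -0.251192  →  δ = -0.2461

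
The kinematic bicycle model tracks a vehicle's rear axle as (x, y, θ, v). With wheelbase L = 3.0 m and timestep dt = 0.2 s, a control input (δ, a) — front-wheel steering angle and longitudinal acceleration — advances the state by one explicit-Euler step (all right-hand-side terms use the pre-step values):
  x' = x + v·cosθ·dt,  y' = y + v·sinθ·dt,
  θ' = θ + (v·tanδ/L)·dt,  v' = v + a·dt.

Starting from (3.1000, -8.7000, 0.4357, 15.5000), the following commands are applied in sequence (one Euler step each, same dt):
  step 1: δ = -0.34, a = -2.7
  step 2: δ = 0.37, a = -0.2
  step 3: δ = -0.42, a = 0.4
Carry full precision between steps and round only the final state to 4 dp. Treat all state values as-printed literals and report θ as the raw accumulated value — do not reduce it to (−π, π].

after step 1 (δ=-0.34, a=-2.7): (5.910382, -7.391660, 0.070172, 14.960000)
after step 2 (δ=0.37, a=-0.2): (8.895019, -7.181878, 0.457001, 14.920000)
after step 3 (δ=-0.42, a=0.4): (11.572800, -5.865162, 0.012810, 15.000000)

(11.5728, -5.8652, 0.0128, 15.0000)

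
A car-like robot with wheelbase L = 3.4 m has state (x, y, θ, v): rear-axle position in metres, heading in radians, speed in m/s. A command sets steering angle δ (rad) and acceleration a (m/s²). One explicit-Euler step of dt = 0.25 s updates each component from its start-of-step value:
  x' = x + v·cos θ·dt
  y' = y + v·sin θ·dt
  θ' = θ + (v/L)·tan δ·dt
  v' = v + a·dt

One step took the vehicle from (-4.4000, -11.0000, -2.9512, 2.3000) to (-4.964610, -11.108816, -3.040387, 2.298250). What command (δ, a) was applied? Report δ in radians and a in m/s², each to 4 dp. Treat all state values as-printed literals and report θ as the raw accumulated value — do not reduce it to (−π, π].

δ = -0.4853, a = -0.0070

a = (v'−v)/dt = (-0.001750)/0.25 = -0.0070
Δθ = θ'−θ = -0.089187;  (v·dt/L) = 2.3000·0.25/3.4 = 0.169118
tan δ = Δθ·L/(v·dt) = -0.527367  →  δ = -0.4853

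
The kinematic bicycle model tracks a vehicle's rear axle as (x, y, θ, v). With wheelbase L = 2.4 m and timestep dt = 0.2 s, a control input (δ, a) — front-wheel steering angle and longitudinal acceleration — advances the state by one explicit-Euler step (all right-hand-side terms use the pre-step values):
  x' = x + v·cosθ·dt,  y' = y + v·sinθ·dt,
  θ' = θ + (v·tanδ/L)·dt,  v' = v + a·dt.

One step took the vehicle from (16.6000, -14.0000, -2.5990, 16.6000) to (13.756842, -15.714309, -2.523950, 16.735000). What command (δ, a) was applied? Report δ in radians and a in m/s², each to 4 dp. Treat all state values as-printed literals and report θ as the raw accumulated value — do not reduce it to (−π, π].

δ = 0.0542, a = 0.6750

a = (v'−v)/dt = (0.135000)/0.2 = 0.6750
Δθ = θ'−θ = 0.075050;  (v·dt/L) = 16.6000·0.2/2.4 = 1.383333
tan δ = Δθ·L/(v·dt) = 0.054253  →  δ = 0.0542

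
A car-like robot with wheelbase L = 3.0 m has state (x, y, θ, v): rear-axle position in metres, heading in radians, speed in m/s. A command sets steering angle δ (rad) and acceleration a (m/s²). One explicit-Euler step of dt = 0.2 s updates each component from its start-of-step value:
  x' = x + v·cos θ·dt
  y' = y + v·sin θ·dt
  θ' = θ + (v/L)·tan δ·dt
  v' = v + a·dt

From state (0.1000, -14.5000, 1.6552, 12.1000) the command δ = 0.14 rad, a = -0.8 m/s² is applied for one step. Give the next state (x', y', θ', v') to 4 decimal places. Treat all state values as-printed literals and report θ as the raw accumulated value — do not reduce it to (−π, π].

(-0.1040, -12.0886, 1.7689, 11.9400)

x' = 0.1000 + 12.1000·cos(1.6552)·0.2 = -0.1040
y' = -14.5000 + 12.1000·sin(1.6552)·0.2 = -12.0886
θ' = 1.6552 + (12.1000/3.0)·tan(0.14)·0.2 = 1.7689
v' = 12.1000 − 0.8000·0.2 = 11.9400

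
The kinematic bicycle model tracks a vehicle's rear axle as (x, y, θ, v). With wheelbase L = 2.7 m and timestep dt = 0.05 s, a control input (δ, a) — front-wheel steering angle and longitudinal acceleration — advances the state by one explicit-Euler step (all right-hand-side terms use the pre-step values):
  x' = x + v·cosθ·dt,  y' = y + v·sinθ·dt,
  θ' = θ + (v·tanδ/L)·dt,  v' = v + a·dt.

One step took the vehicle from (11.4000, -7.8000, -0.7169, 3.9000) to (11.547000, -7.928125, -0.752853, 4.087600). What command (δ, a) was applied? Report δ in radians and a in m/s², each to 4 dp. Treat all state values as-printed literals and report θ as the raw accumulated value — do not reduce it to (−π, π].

δ = -0.4619, a = 3.7520

a = (v'−v)/dt = (0.187600)/0.05 = 3.7520
Δθ = θ'−θ = -0.035953;  (v·dt/L) = 3.9000·0.05/2.7 = 0.072222
tan δ = Δθ·L/(v·dt) = -0.497811  →  δ = -0.4619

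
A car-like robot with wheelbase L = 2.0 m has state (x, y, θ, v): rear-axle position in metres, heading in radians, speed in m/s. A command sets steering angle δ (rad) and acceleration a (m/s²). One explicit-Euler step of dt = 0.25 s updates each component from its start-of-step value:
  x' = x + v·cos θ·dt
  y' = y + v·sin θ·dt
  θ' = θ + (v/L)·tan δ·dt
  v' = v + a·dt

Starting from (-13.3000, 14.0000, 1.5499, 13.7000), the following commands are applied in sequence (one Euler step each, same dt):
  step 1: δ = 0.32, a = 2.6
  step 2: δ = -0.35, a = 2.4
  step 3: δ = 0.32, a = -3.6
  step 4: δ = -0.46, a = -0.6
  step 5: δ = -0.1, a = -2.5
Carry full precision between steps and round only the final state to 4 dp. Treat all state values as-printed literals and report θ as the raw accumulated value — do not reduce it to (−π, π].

(-15.1870, 30.5217, 1.0375, 13.2750)

after step 1 (δ=0.32, a=2.6): (-13.228435, 17.424252, 2.117404, 14.350000)
after step 2 (δ=-0.35, a=2.4): (-15.093191, 20.489027, 1.462634, 14.950000)
after step 3 (δ=0.32, a=-3.6): (-14.689724, 24.204686, 2.081918, 14.050000)
after step 4 (δ=-0.46, a=-0.6): (-16.407885, 27.268275, 1.211787, 13.900000)
after step 5 (δ=-0.1, a=-2.5): (-15.186953, 30.521727, 1.037455, 13.275000)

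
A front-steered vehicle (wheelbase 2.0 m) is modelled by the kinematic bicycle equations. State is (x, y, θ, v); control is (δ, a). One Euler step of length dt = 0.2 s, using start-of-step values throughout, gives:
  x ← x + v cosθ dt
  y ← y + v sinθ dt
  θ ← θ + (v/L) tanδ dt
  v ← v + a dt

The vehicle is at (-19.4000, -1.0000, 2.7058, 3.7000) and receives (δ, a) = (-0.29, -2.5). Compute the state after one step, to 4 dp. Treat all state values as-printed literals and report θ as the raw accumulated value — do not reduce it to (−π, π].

(-20.0708, -0.6876, 2.5954, 3.2000)

x' = -19.4000 + 3.7000·cos(2.7058)·0.2 = -20.0708
y' = -1.0000 + 3.7000·sin(2.7058)·0.2 = -0.6876
θ' = 2.7058 + (3.7000/2.0)·tan(-0.29)·0.2 = 2.5954
v' = 3.7000 − 2.5000·0.2 = 3.2000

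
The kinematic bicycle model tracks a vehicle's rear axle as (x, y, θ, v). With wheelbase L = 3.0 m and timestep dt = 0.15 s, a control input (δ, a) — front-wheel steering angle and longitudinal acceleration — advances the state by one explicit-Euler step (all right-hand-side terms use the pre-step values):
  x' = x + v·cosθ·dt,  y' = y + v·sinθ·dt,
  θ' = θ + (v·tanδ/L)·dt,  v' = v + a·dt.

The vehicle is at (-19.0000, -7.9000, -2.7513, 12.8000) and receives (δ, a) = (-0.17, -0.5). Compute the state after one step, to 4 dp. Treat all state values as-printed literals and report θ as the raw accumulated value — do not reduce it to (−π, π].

(-20.7756, -8.6305, -2.8612, 12.7250)

x' = -19.0000 + 12.8000·cos(-2.7513)·0.15 = -20.7756
y' = -7.9000 + 12.8000·sin(-2.7513)·0.15 = -8.6305
θ' = -2.7513 + (12.8000/3.0)·tan(-0.17)·0.15 = -2.8612
v' = 12.8000 − 0.5000·0.15 = 12.7250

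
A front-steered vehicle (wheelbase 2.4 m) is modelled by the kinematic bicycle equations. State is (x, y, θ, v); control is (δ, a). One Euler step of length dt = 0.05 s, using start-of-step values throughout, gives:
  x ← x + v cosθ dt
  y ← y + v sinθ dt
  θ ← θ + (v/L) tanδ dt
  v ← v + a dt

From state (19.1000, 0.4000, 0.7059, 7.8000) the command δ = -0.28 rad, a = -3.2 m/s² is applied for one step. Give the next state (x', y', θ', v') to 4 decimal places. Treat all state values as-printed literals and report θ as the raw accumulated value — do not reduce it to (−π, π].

x' = 19.1000 + 7.8000·cos(0.7059)·0.05 = 19.3968
y' = 0.4000 + 7.8000·sin(0.7059)·0.05 = 0.6530
θ' = 0.7059 + (7.8000/2.4)·tan(-0.28)·0.05 = 0.6592
v' = 7.8000 − 3.2000·0.05 = 7.6400

(19.3968, 0.6530, 0.6592, 7.6400)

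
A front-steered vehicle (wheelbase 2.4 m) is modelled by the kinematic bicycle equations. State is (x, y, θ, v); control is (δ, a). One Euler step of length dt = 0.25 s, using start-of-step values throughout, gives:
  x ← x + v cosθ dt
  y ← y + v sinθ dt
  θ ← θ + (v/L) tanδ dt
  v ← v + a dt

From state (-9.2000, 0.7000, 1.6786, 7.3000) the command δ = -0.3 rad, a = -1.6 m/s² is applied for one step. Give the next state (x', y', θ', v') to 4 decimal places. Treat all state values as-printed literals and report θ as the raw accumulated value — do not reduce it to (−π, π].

(-9.3964, 2.5144, 1.4434, 6.9000)

x' = -9.2000 + 7.3000·cos(1.6786)·0.25 = -9.3964
y' = 0.7000 + 7.3000·sin(1.6786)·0.25 = 2.5144
θ' = 1.6786 + (7.3000/2.4)·tan(-0.3)·0.25 = 1.4434
v' = 7.3000 − 1.6000·0.25 = 6.9000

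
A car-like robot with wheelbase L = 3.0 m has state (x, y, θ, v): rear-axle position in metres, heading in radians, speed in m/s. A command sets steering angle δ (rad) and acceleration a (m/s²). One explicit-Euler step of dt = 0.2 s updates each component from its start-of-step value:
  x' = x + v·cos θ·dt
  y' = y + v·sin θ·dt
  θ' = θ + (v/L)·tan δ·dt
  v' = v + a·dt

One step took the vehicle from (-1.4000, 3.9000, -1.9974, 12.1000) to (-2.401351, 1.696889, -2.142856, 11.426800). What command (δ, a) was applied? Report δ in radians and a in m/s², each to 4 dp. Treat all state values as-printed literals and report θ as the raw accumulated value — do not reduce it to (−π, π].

δ = -0.1784, a = -3.3660

a = (v'−v)/dt = (-0.673200)/0.2 = -3.3660
Δθ = θ'−θ = -0.145456;  (v·dt/L) = 12.1000·0.2/3.0 = 0.806667
tan δ = Δθ·L/(v·dt) = -0.180317  →  δ = -0.1784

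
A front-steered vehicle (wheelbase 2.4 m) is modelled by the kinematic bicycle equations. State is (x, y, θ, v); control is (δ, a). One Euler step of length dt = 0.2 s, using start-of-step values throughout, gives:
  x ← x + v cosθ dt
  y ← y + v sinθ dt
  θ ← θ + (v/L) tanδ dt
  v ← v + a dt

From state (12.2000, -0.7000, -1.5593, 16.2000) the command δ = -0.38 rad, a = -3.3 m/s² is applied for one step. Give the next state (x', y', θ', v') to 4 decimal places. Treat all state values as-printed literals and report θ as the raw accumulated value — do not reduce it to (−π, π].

x' = 12.2000 + 16.2000·cos(-1.5593)·0.2 = 12.2372
y' = -0.7000 + 16.2000·sin(-1.5593)·0.2 = -3.9398
θ' = -1.5593 + (16.2000/2.4)·tan(-0.38)·0.2 = -2.0985
v' = 16.2000 − 3.3000·0.2 = 15.5400

(12.2372, -3.9398, -2.0985, 15.5400)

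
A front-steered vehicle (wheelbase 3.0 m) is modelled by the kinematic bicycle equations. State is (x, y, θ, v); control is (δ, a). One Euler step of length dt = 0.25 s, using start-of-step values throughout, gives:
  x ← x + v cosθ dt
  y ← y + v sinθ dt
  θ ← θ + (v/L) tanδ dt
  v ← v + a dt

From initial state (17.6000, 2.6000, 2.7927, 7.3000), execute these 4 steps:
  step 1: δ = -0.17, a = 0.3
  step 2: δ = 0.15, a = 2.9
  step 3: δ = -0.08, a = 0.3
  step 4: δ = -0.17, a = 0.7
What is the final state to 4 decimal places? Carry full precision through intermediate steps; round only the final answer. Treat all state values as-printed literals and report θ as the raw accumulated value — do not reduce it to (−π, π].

after step 1 (δ=-0.17, a=0.3): (15.884953, 3.223890, 2.688275, 7.375000)
after step 2 (δ=0.15, a=2.9): (14.227423, 4.031360, 2.781161, 8.100000)
after step 3 (δ=-0.08, a=0.3): (12.332540, 4.745534, 2.727045, 8.175000)
after step 4 (δ=-0.17, a=0.7): (10.461899, 5.568707, 2.610104, 8.350000)

(10.4619, 5.5687, 2.6101, 8.3500)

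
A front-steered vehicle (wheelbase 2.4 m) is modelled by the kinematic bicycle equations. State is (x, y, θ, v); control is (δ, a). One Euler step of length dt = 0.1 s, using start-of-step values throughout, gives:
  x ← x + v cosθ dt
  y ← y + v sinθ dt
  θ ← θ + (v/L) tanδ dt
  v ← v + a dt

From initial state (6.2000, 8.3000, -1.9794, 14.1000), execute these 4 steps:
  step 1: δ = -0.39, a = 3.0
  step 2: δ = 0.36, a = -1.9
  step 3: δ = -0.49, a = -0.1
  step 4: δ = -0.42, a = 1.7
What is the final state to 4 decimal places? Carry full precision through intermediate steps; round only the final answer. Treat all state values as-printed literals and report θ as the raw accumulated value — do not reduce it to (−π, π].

(3.2257, 3.5162, -2.5751, 14.3700)

after step 1 (δ=-0.39, a=3.0): (5.639767, 7.006076, -2.220895, 14.400000)
after step 2 (δ=0.36, a=-1.9): (4.768186, 5.859801, -1.995053, 14.210000)
after step 3 (δ=-0.49, a=-0.1): (4.183240, 4.564780, -2.310863, 14.200000)
after step 4 (δ=-0.42, a=1.7): (3.225681, 3.516219, -2.575085, 14.370000)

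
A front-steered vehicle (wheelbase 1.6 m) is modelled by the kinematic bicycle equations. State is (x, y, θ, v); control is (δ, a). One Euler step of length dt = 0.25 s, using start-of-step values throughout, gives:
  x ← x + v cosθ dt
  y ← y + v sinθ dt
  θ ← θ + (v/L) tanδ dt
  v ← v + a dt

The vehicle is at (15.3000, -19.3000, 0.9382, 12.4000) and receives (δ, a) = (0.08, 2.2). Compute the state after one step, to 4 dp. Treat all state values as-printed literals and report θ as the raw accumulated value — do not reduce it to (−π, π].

x' = 15.3000 + 12.4000·cos(0.9382)·0.25 = 17.1328
y' = -19.3000 + 12.4000·sin(0.9382)·0.25 = -16.7999
θ' = 0.9382 + (12.4000/1.6)·tan(0.08)·0.25 = 1.0935
v' = 12.4000 + 2.2000·0.25 = 12.9500

(17.1328, -16.7999, 1.0935, 12.9500)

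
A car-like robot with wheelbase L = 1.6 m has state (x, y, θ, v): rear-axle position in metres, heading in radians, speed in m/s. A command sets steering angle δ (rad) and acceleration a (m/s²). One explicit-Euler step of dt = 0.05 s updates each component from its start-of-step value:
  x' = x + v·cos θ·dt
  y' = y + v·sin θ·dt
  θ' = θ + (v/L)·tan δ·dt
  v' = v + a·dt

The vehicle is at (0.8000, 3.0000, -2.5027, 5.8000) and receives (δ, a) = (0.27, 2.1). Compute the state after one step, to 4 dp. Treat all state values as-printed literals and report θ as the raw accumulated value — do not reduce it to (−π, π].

(0.5672, 2.8271, -2.4525, 5.9050)

x' = 0.8000 + 5.8000·cos(-2.5027)·0.05 = 0.5672
y' = 3.0000 + 5.8000·sin(-2.5027)·0.05 = 2.8271
θ' = -2.5027 + (5.8000/1.6)·tan(0.27)·0.05 = -2.4525
v' = 5.8000 + 2.1000·0.05 = 5.9050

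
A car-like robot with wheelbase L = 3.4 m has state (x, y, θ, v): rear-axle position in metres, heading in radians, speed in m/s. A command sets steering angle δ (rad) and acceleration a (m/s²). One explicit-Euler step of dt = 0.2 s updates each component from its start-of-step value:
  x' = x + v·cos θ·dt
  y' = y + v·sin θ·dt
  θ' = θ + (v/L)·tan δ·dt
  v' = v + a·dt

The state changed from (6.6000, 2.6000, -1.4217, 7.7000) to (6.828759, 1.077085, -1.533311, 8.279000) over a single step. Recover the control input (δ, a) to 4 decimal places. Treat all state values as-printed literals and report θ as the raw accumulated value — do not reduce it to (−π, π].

δ = -0.2416, a = 2.8950

a = (v'−v)/dt = (0.579000)/0.2 = 2.8950
Δθ = θ'−θ = -0.111611;  (v·dt/L) = 7.7000·0.2/3.4 = 0.452941
tan δ = Δθ·L/(v·dt) = -0.246414  →  δ = -0.2416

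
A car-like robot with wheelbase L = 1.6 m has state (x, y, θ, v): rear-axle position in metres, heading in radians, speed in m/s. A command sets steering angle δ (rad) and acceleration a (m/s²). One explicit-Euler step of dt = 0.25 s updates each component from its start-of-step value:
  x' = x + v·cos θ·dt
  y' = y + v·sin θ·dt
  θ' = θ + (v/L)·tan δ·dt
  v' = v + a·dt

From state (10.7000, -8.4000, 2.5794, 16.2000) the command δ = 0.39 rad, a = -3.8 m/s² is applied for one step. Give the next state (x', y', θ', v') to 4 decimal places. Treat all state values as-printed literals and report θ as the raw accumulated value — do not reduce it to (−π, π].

x' = 10.7000 + 16.2000·cos(2.5794)·0.25 = 7.2733
y' = -8.4000 + 16.2000·sin(2.5794)·0.25 = -6.2412
θ' = 2.5794 + (16.2000/1.6)·tan(0.39)·0.25 = 3.6199
v' = 16.2000 − 3.8000·0.25 = 15.2500

(7.2733, -6.2412, 3.6199, 15.2500)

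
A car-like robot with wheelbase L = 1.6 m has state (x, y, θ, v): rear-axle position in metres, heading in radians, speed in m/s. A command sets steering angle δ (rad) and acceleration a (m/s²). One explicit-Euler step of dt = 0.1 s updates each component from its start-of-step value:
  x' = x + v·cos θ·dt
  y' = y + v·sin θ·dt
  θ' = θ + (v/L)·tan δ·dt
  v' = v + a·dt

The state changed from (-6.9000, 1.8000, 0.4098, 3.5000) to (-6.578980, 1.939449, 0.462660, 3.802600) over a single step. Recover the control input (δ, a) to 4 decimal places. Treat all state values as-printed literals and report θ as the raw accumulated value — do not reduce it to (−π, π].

a = (v'−v)/dt = (0.302600)/0.1 = 3.0260
Δθ = θ'−θ = 0.052860;  (v·dt/L) = 3.5000·0.1/1.6 = 0.218750
tan δ = Δθ·L/(v·dt) = 0.241646  →  δ = 0.2371

δ = 0.2371, a = 3.0260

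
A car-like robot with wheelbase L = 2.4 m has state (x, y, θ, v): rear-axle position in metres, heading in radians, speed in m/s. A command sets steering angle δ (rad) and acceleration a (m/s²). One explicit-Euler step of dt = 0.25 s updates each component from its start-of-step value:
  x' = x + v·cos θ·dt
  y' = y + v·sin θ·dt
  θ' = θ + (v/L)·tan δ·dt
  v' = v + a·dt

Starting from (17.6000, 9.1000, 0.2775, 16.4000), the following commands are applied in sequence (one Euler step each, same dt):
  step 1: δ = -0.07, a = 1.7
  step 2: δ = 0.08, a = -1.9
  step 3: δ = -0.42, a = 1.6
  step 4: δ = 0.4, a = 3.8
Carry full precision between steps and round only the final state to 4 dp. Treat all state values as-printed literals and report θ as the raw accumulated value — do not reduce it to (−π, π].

after step 1 (δ=-0.07, a=1.7): (21.543148, 10.223204, 0.157721, 16.825000)
after step 2 (δ=0.08, a=-1.9): (25.697189, 10.883871, 0.298229, 16.350000)
after step 3 (δ=-0.42, a=1.6): (29.604260, 12.084893, -0.462340, 16.750000)
after step 4 (δ=0.4, a=3.8): (33.352120, 10.217086, 0.275346, 17.700000)

(33.3521, 10.2171, 0.2753, 17.7000)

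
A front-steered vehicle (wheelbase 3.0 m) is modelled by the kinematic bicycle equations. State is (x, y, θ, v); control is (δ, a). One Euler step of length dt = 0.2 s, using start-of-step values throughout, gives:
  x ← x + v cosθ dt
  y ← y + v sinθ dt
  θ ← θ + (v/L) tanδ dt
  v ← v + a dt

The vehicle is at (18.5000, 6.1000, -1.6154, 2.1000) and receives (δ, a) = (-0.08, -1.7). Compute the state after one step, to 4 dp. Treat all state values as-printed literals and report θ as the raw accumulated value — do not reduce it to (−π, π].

(18.4813, 5.6804, -1.6266, 1.7600)

x' = 18.5000 + 2.1000·cos(-1.6154)·0.2 = 18.4813
y' = 6.1000 + 2.1000·sin(-1.6154)·0.2 = 5.6804
θ' = -1.6154 + (2.1000/3.0)·tan(-0.08)·0.2 = -1.6266
v' = 2.1000 − 1.7000·0.2 = 1.7600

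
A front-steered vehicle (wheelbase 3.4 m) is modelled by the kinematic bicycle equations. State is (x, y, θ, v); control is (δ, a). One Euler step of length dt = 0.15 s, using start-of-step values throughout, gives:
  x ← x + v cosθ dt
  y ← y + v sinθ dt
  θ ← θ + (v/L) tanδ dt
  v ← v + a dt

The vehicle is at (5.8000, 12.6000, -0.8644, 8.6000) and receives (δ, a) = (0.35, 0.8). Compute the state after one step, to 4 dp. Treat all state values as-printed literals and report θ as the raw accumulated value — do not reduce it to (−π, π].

x' = 5.8000 + 8.6000·cos(-0.8644)·0.15 = 6.6373
y' = 12.6000 + 8.6000·sin(-0.8644)·0.15 = 11.6187
θ' = -0.8644 + (8.6000/3.4)·tan(0.35)·0.15 = -0.7259
v' = 8.6000 + 0.8000·0.15 = 8.7200

(6.6373, 11.6187, -0.7259, 8.7200)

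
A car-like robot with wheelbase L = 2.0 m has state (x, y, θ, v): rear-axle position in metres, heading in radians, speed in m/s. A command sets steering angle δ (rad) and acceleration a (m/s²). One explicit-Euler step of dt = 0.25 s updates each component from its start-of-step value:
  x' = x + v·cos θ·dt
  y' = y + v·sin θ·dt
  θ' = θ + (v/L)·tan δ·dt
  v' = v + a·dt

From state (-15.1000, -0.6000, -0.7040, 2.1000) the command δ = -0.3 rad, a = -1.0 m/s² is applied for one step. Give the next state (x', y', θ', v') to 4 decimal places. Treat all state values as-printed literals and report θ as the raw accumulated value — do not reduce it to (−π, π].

(-14.6998, -0.9398, -0.7852, 1.8500)

x' = -15.1000 + 2.1000·cos(-0.7040)·0.25 = -14.6998
y' = -0.6000 + 2.1000·sin(-0.7040)·0.25 = -0.9398
θ' = -0.7040 + (2.1000/2.0)·tan(-0.3)·0.25 = -0.7852
v' = 2.1000 − 1.0000·0.25 = 1.8500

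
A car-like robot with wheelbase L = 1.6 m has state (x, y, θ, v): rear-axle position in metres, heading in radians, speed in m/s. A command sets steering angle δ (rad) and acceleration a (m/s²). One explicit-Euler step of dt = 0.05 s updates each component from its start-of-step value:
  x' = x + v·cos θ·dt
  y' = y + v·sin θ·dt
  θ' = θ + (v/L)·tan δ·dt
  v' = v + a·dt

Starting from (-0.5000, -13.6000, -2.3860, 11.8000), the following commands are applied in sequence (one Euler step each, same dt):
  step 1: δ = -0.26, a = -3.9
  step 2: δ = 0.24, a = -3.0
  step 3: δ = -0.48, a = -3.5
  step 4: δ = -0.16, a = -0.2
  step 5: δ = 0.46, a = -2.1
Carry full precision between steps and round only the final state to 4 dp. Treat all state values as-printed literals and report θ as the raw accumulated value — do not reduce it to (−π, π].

after step 1 (δ=-0.26, a=-3.9): (-0.929441, -14.004575, -2.484095, 11.605000)
after step 2 (δ=0.24, a=-3.0): (-1.388722, -14.359188, -2.395347, 11.455000)
after step 3 (δ=-0.48, a=-3.5): (-1.809260, -14.748020, -2.581710, 11.280000)
after step 4 (δ=-0.16, a=-0.2): (-2.287147, -15.047553, -2.638596, 11.270000)
after step 5 (δ=0.46, a=-2.1): (-2.780853, -15.319190, -2.464105, 11.165000)

(-2.7809, -15.3192, -2.4641, 11.1650)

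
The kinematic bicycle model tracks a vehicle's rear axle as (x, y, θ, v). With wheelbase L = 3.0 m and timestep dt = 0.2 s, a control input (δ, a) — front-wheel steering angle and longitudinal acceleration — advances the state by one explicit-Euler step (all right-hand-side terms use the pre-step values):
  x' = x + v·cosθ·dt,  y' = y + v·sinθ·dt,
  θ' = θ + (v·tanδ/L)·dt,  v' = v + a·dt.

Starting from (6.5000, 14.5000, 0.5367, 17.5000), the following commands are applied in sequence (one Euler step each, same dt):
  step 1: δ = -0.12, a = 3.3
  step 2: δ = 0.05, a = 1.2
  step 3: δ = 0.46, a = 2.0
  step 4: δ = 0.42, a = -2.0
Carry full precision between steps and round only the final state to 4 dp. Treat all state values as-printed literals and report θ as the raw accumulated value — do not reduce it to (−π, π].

after step 1 (δ=-0.12, a=3.3): (9.507902, 16.289560, 0.396024, 18.160000)
after step 2 (δ=0.05, a=1.2): (12.858793, 17.690615, 0.456608, 18.400000)
after step 3 (δ=0.46, a=2.0): (16.161789, 19.313150, 1.064358, 18.800000)
after step 4 (δ=0.42, a=-2.0): (17.985634, 22.601187, 1.624063, 18.400000)

(17.9856, 22.6012, 1.6241, 18.4000)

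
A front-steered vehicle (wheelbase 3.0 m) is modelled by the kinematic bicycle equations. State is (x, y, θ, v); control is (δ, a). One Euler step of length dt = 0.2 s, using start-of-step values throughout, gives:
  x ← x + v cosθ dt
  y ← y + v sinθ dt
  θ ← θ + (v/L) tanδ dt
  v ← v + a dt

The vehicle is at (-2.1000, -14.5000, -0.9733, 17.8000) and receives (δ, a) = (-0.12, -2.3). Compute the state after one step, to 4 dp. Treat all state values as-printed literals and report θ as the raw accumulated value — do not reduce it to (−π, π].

x' = -2.1000 + 17.8000·cos(-0.9733)·0.2 = -0.0972
y' = -14.5000 + 17.8000·sin(-0.9733)·0.2 = -17.4432
θ' = -0.9733 + (17.8000/3.0)·tan(-0.12)·0.2 = -1.1164
v' = 17.8000 − 2.3000·0.2 = 17.3400

(-0.0972, -17.4432, -1.1164, 17.3400)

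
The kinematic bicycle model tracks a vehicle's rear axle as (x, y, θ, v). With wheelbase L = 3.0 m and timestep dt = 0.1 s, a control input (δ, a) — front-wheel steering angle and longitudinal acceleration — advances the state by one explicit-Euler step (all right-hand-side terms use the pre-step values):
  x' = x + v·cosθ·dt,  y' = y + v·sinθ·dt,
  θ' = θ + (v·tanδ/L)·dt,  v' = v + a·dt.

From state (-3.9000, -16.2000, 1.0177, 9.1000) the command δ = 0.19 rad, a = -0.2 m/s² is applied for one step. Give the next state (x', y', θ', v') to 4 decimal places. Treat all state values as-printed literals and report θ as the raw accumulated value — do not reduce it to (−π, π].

x' = -3.9000 + 9.1000·cos(1.0177)·0.1 = -3.4220
y' = -16.2000 + 9.1000·sin(1.0177)·0.1 = -15.4257
θ' = 1.0177 + (9.1000/3.0)·tan(0.19)·0.1 = 1.0760
v' = 9.1000 − 0.2000·0.1 = 9.0800

(-3.4220, -15.4257, 1.0760, 9.0800)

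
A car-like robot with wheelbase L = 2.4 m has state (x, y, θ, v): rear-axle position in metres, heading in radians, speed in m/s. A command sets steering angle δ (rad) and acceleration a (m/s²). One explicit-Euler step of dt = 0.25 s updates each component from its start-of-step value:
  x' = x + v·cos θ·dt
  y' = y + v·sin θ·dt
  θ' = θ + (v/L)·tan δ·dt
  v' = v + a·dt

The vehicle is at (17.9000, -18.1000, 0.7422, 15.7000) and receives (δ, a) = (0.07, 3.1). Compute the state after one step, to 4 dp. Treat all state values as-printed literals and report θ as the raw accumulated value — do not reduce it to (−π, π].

(20.7927, -15.4470, 0.8569, 16.4750)

x' = 17.9000 + 15.7000·cos(0.7422)·0.25 = 20.7927
y' = -18.1000 + 15.7000·sin(0.7422)·0.25 = -15.4470
θ' = 0.7422 + (15.7000/2.4)·tan(0.07)·0.25 = 0.8569
v' = 15.7000 + 3.1000·0.25 = 16.4750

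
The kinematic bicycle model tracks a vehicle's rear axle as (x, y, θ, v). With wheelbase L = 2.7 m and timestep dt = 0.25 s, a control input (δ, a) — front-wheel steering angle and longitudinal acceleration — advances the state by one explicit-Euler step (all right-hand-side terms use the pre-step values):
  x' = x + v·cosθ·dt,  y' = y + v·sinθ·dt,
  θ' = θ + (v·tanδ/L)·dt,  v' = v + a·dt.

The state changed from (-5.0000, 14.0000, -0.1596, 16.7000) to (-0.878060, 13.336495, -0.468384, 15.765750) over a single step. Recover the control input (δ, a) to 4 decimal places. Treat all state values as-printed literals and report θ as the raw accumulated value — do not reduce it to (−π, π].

a = (v'−v)/dt = (-0.934250)/0.25 = -3.7370
Δθ = θ'−θ = -0.308784;  (v·dt/L) = 16.7000·0.25/2.7 = 1.546296
tan δ = Δθ·L/(v·dt) = -0.199693  →  δ = -0.1971

δ = -0.1971, a = -3.7370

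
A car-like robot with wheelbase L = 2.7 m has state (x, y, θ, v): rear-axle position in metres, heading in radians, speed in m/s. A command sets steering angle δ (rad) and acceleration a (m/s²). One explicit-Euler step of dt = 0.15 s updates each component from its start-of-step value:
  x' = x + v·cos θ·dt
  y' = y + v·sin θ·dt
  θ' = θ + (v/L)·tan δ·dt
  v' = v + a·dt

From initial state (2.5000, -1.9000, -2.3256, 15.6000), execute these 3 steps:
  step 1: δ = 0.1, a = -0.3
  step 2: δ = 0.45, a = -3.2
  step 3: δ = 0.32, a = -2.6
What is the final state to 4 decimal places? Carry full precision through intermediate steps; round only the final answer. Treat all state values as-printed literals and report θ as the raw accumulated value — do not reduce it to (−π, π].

(-1.1085, -7.6272, -1.5437, 14.6850)

after step 1 (δ=0.1, a=-0.3): (0.896759, -3.604470, -2.238643, 15.555000)
after step 2 (δ=0.45, a=-3.2): (-0.548215, -5.436437, -1.821203, 15.075000)
after step 3 (δ=0.32, a=-2.6): (-1.108549, -7.627163, -1.543665, 14.685000)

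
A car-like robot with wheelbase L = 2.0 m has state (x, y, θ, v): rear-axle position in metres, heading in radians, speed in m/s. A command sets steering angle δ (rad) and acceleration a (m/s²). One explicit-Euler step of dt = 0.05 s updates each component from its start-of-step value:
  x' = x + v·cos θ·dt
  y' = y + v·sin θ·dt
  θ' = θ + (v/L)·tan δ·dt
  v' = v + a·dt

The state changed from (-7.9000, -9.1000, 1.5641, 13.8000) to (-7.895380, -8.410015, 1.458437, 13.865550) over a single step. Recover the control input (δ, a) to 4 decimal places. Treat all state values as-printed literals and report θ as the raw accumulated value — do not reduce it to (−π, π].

δ = -0.2972, a = 1.3110

a = (v'−v)/dt = (0.065550)/0.05 = 1.3110
Δθ = θ'−θ = -0.105663;  (v·dt/L) = 13.8000·0.05/2.0 = 0.345000
tan δ = Δθ·L/(v·dt) = -0.306270  →  δ = -0.2972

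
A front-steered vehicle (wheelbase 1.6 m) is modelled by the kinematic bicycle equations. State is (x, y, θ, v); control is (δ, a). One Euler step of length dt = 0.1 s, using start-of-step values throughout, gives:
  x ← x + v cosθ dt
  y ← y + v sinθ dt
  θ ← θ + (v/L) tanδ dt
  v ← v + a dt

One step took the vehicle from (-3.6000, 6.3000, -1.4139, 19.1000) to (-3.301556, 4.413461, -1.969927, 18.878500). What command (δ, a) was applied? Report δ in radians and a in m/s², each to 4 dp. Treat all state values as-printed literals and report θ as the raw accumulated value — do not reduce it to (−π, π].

a = (v'−v)/dt = (-0.221500)/0.1 = -2.2150
Δθ = θ'−θ = -0.556027;  (v·dt/L) = 19.1000·0.1/1.6 = 1.193750
tan δ = Δθ·L/(v·dt) = -0.465782  →  δ = -0.4359

δ = -0.4359, a = -2.2150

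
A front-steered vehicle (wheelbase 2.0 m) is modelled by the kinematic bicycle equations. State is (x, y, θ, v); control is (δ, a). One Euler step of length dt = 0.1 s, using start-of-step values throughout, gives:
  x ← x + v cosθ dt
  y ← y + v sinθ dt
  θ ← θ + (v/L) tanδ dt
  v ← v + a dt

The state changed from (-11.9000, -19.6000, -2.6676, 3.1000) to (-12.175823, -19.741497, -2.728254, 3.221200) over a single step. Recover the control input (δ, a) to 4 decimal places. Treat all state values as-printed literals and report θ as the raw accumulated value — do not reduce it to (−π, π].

δ = -0.3730, a = 1.2120

a = (v'−v)/dt = (0.121200)/0.1 = 1.2120
Δθ = θ'−θ = -0.060654;  (v·dt/L) = 3.1000·0.1/2.0 = 0.155000
tan δ = Δθ·L/(v·dt) = -0.391316  →  δ = -0.3730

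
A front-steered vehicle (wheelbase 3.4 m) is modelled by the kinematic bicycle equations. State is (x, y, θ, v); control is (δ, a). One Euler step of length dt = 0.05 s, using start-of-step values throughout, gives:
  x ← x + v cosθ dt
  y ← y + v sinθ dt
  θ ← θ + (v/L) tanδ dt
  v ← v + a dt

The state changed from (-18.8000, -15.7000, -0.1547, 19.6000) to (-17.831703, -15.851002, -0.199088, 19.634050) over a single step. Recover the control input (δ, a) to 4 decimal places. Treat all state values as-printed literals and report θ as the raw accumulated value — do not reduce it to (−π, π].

a = (v'−v)/dt = (0.034050)/0.05 = 0.6810
Δθ = θ'−θ = -0.044388;  (v·dt/L) = 19.6000·0.05/3.4 = 0.288235
tan δ = Δθ·L/(v·dt) = -0.153999  →  δ = -0.1528

δ = -0.1528, a = 0.6810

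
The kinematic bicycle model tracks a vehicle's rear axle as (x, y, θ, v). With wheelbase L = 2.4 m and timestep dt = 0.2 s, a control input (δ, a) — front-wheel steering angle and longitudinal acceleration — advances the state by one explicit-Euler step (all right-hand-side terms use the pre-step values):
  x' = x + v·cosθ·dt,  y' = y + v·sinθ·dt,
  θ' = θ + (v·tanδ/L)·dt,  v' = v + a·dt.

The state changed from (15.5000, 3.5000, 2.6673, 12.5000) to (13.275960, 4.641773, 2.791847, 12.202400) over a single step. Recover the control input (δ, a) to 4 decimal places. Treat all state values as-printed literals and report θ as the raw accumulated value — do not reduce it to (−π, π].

δ = 0.1190, a = -1.4880

a = (v'−v)/dt = (-0.297600)/0.2 = -1.4880
Δθ = θ'−θ = 0.124547;  (v·dt/L) = 12.5000·0.2/2.4 = 1.041667
tan δ = Δθ·L/(v·dt) = 0.119565  →  δ = 0.1190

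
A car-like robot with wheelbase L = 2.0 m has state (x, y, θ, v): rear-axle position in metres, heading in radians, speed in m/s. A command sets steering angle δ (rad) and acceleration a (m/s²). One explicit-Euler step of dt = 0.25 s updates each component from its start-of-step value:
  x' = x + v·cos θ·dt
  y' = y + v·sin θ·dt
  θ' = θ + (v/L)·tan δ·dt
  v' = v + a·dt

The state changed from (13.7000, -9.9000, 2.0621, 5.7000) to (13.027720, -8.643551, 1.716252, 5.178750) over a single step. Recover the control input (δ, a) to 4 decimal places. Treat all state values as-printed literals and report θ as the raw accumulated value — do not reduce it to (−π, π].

δ = -0.4519, a = -2.0850

a = (v'−v)/dt = (-0.521250)/0.25 = -2.0850
Δθ = θ'−θ = -0.345848;  (v·dt/L) = 5.7000·0.25/2.0 = 0.712500
tan δ = Δθ·L/(v·dt) = -0.485401  →  δ = -0.4519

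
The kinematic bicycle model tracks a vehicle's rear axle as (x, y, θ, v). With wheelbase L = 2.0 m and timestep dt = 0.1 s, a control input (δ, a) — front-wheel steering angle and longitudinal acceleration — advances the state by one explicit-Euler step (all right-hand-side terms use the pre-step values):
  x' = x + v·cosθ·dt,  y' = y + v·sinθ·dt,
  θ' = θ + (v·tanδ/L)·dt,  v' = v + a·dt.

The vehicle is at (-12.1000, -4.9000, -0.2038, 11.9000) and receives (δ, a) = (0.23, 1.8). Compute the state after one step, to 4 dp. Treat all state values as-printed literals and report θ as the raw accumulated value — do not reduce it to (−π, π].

(-10.9346, -5.1408, -0.0645, 12.0800)

x' = -12.1000 + 11.9000·cos(-0.2038)·0.1 = -10.9346
y' = -4.9000 + 11.9000·sin(-0.2038)·0.1 = -5.1408
θ' = -0.2038 + (11.9000/2.0)·tan(0.23)·0.1 = -0.0645
v' = 11.9000 + 1.8000·0.1 = 12.0800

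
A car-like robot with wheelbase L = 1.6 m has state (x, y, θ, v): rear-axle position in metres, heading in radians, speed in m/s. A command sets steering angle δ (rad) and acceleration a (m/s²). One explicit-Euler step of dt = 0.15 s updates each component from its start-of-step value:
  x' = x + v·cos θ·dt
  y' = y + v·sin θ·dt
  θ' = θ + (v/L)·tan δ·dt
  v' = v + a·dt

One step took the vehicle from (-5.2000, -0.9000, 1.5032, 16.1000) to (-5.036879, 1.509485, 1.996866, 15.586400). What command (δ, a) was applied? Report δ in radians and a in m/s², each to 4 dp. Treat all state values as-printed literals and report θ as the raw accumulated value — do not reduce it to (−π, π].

a = (v'−v)/dt = (-0.513600)/0.15 = -3.4240
Δθ = θ'−θ = 0.493666;  (v·dt/L) = 16.1000·0.15/1.6 = 1.509375
tan δ = Δθ·L/(v·dt) = 0.327067  →  δ = 0.3161

δ = 0.3161, a = -3.4240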